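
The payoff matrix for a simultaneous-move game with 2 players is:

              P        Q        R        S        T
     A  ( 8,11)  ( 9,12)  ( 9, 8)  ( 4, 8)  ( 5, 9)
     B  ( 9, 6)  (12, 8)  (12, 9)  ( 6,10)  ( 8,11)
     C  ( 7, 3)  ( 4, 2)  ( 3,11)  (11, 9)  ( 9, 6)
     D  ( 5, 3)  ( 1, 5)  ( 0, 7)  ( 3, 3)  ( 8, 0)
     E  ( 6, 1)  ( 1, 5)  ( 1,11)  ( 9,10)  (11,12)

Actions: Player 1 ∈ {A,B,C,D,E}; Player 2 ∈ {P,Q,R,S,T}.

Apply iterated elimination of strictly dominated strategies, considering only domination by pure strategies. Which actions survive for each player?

Remaining: P1:{B,C,E} P2:{R,S,T}

P1 drop A (B beats it: P:9>8 Q:12>9 R:12>9 S:6>4 T:8>5)
P1 drop D (C beats it: P:7>5 Q:4>1 R:3>0 S:11>3 T:9>8)
P2 drop P (R beats it: B:9>6 C:11>3 E:11>1)
P2 drop Q (R beats it: B:9>8 C:11>2 E:11>5)
P1→{B,C,E} P2→{R,S,T}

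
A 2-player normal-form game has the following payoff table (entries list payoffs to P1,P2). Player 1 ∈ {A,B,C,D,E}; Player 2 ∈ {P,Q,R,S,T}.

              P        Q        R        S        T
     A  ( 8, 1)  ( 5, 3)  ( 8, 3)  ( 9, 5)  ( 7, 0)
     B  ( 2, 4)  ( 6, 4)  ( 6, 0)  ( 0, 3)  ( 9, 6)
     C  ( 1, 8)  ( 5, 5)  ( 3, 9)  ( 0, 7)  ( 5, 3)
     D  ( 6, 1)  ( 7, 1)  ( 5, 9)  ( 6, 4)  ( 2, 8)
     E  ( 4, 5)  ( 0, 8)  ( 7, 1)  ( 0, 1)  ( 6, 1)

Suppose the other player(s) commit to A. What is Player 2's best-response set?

u_2(P vs A) = 1
u_2(Q vs A) = 3
u_2(R vs A) = 3
u_2(S vs A) = 5
u_2(T vs A) = 0
max payoff 5 at {S}

argmax u_2 = {S}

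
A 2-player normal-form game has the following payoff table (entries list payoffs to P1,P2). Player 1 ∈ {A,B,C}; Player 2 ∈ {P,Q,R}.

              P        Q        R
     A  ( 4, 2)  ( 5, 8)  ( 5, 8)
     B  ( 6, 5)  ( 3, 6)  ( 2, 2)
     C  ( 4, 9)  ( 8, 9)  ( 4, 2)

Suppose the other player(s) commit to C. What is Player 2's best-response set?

argmax u_2 = {P,Q}

u_2(P vs C) = 9
u_2(Q vs C) = 9
u_2(R vs C) = 2
max payoff 9 at {P,Q}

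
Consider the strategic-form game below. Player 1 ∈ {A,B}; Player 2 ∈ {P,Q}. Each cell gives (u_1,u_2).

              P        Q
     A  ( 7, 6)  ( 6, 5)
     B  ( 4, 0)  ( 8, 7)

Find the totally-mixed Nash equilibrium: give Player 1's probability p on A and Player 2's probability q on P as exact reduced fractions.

P1 mixes 7/8 on A; P2 mixes 2/5 on P

P1 indiff ⇒ q·7+(1-q)·6 = q·4+(1-q)·8 ⇒ q(3) = (1-q)(2) ⇒ q = 2/5
P2 indiff ⇒ p·6+(1-p)·0 = p·5+(1-p)·7 ⇒ p(1) = (1-p)(7) ⇒ p = 7/8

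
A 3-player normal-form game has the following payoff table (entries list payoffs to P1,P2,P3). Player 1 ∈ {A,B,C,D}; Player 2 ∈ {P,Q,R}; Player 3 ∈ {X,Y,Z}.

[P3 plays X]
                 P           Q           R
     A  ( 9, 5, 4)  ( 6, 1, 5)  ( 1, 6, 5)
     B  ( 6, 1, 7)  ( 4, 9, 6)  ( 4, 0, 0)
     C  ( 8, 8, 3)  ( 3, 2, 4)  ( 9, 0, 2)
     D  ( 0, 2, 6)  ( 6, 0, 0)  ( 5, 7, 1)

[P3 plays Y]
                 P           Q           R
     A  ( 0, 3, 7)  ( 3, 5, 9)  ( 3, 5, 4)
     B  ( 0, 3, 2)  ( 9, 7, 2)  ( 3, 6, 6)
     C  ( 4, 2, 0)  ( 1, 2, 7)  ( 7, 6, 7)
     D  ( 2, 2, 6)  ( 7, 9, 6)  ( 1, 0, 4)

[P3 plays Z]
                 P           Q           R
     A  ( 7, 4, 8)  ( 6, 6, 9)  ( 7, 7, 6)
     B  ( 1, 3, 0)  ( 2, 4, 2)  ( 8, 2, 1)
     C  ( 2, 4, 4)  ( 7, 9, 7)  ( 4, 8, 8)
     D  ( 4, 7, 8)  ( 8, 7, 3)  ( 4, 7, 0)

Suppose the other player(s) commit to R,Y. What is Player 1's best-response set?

u_1(A vs R,Y) = 3
u_1(B vs R,Y) = 3
u_1(C vs R,Y) = 7
u_1(D vs R,Y) = 1
max payoff 7 at {C}

P1 best: {C}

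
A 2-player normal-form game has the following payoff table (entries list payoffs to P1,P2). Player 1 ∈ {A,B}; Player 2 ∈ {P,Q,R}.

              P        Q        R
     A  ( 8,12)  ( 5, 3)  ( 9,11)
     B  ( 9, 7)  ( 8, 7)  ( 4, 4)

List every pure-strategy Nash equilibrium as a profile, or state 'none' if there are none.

(A,P): not NE [P1→B gives 9>8]
(A,Q): not NE [P1→B gives 8>5; P2→P gives 12>3]
(A,R): not NE [P2→P gives 12>11]
(B,P): NE
(B,Q): NE
(B,R): not NE [P1→A gives 9>4; P2→Q gives 7>4]

Nash profiles: (B,P), (B,Q)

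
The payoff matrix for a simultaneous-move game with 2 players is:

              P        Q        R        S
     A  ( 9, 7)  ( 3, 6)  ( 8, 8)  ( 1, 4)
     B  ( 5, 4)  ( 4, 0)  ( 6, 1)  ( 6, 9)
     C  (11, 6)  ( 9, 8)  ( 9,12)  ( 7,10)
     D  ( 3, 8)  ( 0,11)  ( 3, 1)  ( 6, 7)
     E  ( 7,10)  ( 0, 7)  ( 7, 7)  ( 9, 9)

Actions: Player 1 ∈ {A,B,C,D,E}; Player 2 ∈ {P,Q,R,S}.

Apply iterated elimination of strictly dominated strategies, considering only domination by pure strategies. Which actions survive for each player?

P1 drop A (C beats it: P:11>9 Q:9>3 R:9>8 S:7>1)
P1 drop B (C beats it: P:11>5 Q:9>4 R:9>6 S:7>6)
P1 drop D (C beats it: P:11>3 Q:9>0 R:9>3 S:7>6)
P2 drop Q (S beats it: C:10>8 E:9>7)
P1→{C,E} P2→{P,R,S}

Remaining: P1:{C,E} P2:{P,R,S}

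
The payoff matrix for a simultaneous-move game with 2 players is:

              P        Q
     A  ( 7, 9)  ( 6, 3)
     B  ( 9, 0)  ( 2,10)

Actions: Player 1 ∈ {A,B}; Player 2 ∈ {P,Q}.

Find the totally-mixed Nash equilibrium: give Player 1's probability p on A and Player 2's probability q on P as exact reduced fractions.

(p,q) = (5/8, 2/3)

P1 indiff ⇒ q·7+(1-q)·6 = q·9+(1-q)·2 ⇒ q(-2) = (1-q)(-4) ⇒ q = 2/3
P2 indiff ⇒ p·9+(1-p)·0 = p·3+(1-p)·10 ⇒ p(6) = (1-p)(10) ⇒ p = 5/8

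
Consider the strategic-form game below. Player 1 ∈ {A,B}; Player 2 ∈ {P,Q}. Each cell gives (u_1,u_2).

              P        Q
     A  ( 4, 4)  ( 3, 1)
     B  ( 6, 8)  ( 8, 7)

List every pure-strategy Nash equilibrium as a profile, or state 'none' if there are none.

Nash profiles: (B,P)

(A,P): not NE [P1→B gives 6>4]
(A,Q): not NE [P1→B gives 8>3; P2→P gives 4>1]
(B,P): NE
(B,Q): not NE [P2→P gives 8>7]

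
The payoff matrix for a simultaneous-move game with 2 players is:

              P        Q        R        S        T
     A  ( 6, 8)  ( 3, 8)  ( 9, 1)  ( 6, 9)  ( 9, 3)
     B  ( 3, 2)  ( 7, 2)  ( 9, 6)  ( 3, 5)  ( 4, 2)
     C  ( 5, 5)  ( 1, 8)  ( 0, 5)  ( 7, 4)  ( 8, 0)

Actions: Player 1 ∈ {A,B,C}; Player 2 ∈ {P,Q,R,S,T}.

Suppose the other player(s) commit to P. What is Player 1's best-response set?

argmax u_1 = {A}

u_1(A vs P) = 6
u_1(B vs P) = 3
u_1(C vs P) = 5
max payoff 6 at {A}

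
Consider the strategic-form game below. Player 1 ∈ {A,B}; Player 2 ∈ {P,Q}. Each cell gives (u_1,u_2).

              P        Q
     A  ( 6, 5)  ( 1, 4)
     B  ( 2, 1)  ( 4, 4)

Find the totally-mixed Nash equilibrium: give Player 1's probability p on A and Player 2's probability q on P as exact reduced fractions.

(p,q) = (3/4, 3/7)

P1 indiff ⇒ q·6+(1-q)·1 = q·2+(1-q)·4 ⇒ q(4) = (1-q)(3) ⇒ q = 3/7
P2 indiff ⇒ p·5+(1-p)·1 = p·4+(1-p)·4 ⇒ p(1) = (1-p)(3) ⇒ p = 3/4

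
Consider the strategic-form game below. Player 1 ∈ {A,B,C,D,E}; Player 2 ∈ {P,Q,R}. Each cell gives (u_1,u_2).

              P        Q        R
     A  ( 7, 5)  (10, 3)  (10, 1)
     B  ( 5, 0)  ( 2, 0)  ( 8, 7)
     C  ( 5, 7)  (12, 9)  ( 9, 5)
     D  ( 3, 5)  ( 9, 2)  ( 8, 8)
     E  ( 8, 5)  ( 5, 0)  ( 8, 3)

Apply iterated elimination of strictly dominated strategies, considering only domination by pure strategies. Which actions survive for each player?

IESDS → P1:{A,C,E} P2:{P,Q}

P1 drop B (A beats it: P:7>5 Q:10>2 R:10>8)
P1 drop D (A beats it: P:7>3 Q:10>9 R:10>8)
P2 drop R (P beats it: A:5>1 C:7>5 E:5>3)
P1→{A,C,E} P2→{P,Q}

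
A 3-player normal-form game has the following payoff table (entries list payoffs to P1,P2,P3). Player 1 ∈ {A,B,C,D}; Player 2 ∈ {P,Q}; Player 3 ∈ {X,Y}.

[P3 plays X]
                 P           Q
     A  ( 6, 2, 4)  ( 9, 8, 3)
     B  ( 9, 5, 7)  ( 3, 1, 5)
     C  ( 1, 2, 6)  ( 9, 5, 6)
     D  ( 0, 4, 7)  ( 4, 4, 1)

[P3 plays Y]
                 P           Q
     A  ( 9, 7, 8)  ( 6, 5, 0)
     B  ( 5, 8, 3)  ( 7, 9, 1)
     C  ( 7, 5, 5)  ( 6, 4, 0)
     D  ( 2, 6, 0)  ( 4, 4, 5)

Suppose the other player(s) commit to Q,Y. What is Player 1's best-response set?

argmax u_1 = {B}

u_1(A vs Q,Y) = 6
u_1(B vs Q,Y) = 7
u_1(C vs Q,Y) = 6
u_1(D vs Q,Y) = 4
max payoff 7 at {B}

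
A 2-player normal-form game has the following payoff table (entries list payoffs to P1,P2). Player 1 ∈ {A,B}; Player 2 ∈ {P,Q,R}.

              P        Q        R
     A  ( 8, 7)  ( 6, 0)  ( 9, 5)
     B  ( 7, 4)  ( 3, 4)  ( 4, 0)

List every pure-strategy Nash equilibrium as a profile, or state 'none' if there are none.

(A,P): NE
(A,Q): not NE [P2→P gives 7>0]
(A,R): not NE [P2→P gives 7>5]
(B,P): not NE [P1→A gives 8>7]
(B,Q): not NE [P1→A gives 6>3]
(B,R): not NE [P1→A gives 9>4; P2→Q gives 4>0]

NE set: (A,P)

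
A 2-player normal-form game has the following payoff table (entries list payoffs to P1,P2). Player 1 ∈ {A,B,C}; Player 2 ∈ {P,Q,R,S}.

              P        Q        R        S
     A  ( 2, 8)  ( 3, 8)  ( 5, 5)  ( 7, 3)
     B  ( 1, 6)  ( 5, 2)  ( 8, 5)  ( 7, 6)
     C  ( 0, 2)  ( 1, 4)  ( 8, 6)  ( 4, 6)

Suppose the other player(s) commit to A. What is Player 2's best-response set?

P2 best: {P,Q}

u_2(P vs A) = 8
u_2(Q vs A) = 8
u_2(R vs A) = 5
u_2(S vs A) = 3
max payoff 8 at {P,Q}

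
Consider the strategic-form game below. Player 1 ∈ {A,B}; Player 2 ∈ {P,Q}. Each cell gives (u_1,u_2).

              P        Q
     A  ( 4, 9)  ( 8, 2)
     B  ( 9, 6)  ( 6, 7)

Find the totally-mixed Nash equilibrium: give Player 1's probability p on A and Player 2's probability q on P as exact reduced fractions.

(p,q) = (1/8, 2/7)

P1 indiff ⇒ q·4+(1-q)·8 = q·9+(1-q)·6 ⇒ q(-5) = (1-q)(-2) ⇒ q = 2/7
P2 indiff ⇒ p·9+(1-p)·6 = p·2+(1-p)·7 ⇒ p(7) = (1-p)(1) ⇒ p = 1/8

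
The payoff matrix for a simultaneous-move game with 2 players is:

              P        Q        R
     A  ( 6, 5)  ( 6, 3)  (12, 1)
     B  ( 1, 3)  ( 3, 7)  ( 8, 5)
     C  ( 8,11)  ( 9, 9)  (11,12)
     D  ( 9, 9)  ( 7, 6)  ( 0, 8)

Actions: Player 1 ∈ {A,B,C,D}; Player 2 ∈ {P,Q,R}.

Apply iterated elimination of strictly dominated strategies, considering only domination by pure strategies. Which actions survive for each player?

Remaining: P1:{A,C,D} P2:{P,R}

P1 drop B (A beats it: P:6>1 Q:6>3 R:12>8)
P2 drop Q (P beats it: A:5>3 C:11>9 D:9>6)
P1→{A,C,D} P2→{P,R}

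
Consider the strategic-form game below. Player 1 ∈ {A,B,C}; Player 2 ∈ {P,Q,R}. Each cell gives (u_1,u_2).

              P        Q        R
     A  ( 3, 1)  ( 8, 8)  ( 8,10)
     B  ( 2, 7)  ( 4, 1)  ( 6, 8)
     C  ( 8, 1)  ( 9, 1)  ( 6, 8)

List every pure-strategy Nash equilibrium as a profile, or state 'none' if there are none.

(A,P): not NE [P1→C gives 8>3; P2→R gives 10>1]
(A,Q): not NE [P1→C gives 9>8; P2→R gives 10>8]
(A,R): NE
(B,P): not NE [P1→C gives 8>2; P2→R gives 8>7]
(B,Q): not NE [P1→C gives 9>4; P2→R gives 8>1]
(B,R): not NE [P1→A gives 8>6]
(C,P): not NE [P2→R gives 8>1]
(C,Q): not NE [P2→R gives 8>1]
(C,R): not NE [P1→A gives 8>6]

PSNE = {(A,R)}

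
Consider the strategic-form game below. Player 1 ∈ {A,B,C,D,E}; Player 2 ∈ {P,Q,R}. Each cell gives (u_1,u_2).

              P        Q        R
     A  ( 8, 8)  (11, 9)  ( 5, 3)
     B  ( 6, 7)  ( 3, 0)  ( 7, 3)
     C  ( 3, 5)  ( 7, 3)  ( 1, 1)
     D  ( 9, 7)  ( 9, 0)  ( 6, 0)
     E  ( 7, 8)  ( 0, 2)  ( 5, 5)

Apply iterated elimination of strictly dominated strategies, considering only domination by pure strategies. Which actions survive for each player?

IESDS → P1:{A,D} P2:{P,Q}

P1 drop C (A beats it: P:8>3 Q:11>7 R:5>1)
P1 drop E (D beats it: P:9>7 Q:9>0 R:6>5)
P2 drop R (P beats it: A:8>3 B:7>3 D:7>0)
P1 drop B (A beats it: P:8>6 Q:11>3)
P1→{A,D} P2→{P,Q}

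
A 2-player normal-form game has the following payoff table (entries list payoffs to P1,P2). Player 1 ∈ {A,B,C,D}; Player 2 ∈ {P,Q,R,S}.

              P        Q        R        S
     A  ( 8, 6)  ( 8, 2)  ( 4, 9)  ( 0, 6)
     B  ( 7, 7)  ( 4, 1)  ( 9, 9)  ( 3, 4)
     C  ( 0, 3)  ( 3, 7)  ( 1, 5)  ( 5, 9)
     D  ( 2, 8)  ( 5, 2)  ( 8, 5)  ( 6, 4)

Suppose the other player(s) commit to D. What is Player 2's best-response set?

u_2(P vs D) = 8
u_2(Q vs D) = 2
u_2(R vs D) = 5
u_2(S vs D) = 4
max payoff 8 at {P}

BR_2 = {P}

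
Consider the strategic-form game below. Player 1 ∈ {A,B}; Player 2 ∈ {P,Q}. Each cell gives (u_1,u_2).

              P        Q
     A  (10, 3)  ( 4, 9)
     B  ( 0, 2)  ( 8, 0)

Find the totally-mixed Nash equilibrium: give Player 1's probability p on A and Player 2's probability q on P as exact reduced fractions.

P1 indiff ⇒ q·10+(1-q)·4 = q·0+(1-q)·8 ⇒ q(10) = (1-q)(4) ⇒ q = 2/7
P2 indiff ⇒ p·3+(1-p)·2 = p·9+(1-p)·0 ⇒ p(-6) = (1-p)(-2) ⇒ p = 1/4

p=1/4, q=2/7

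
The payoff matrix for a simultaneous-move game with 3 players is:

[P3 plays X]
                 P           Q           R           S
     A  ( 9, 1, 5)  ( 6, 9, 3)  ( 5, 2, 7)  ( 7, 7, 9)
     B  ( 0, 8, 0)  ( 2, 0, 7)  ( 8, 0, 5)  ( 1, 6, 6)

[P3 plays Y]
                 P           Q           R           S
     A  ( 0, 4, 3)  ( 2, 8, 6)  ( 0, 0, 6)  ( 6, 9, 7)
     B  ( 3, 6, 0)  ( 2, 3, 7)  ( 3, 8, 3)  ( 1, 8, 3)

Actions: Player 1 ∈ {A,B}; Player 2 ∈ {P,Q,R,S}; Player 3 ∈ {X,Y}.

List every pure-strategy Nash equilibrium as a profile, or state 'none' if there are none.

Equilibria: none

(A,P,X): not NE [P2→Q gives 9>1]
(A,P,Y): not NE [P1→B gives 3>0; P2→S gives 9>4; P3→X gives 5>3]
(A,Q,X): not NE [P3→Y gives 6>3]
(A,Q,Y): not NE [P2→S gives 9>8]
(A,R,X): not NE [P1→B gives 8>5; P2→Q gives 9>2]
(A,R,Y): not NE [P1→B gives 3>0; P2→S gives 9>0; P3→X gives 7>6]
(A,S,X): not NE [P2→Q gives 9>7]
(A,S,Y): not NE [P3→X gives 9>7]
(B,P,X): not NE [P1→A gives 9>0]
(B,P,Y): not NE [P2→S gives 8>6]
(B,Q,X): not NE [P1→A gives 6>2; P2→P gives 8>0]
(B,Q,Y): not NE [P2→S gives 8>3]
(B,R,X): not NE [P2→P gives 8>0]
(B,R,Y): not NE [P3→X gives 5>3]
(B,S,X): not NE [P1→A gives 7>1; P2→P gives 8>6]
(B,S,Y): not NE [P1→A gives 6>1; P3→X gives 6>3]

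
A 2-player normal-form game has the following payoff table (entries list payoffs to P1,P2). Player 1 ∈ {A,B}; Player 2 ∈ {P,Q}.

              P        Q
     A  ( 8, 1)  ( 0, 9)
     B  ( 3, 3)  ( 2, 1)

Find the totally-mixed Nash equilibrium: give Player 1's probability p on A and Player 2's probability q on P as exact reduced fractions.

P1 indiff ⇒ q·8+(1-q)·0 = q·3+(1-q)·2 ⇒ q(5) = (1-q)(2) ⇒ q = 2/7
P2 indiff ⇒ p·1+(1-p)·3 = p·9+(1-p)·1 ⇒ p(-8) = (1-p)(-2) ⇒ p = 1/5

p=1/5, q=2/7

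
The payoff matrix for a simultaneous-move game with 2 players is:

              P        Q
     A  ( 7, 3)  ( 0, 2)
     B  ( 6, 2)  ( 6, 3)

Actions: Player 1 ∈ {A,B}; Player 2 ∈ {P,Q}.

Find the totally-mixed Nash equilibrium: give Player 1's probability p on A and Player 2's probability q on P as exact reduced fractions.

P1 indiff ⇒ q·7+(1-q)·0 = q·6+(1-q)·6 ⇒ q(1) = (1-q)(6) ⇒ q = 6/7
P2 indiff ⇒ p·3+(1-p)·2 = p·2+(1-p)·3 ⇒ p(1) = (1-p)(1) ⇒ p = 1/2

p=1/2, q=6/7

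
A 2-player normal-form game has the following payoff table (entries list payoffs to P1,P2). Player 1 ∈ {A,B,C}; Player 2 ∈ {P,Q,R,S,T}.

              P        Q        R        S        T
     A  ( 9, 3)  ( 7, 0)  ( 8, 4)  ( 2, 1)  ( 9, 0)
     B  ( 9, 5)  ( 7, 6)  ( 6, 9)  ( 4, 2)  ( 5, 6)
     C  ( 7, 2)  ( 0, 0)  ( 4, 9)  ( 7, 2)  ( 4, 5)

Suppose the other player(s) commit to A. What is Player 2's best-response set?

u_2(P vs A) = 3
u_2(Q vs A) = 0
u_2(R vs A) = 4
u_2(S vs A) = 1
u_2(T vs A) = 0
max payoff 4 at {R}

argmax u_2 = {R}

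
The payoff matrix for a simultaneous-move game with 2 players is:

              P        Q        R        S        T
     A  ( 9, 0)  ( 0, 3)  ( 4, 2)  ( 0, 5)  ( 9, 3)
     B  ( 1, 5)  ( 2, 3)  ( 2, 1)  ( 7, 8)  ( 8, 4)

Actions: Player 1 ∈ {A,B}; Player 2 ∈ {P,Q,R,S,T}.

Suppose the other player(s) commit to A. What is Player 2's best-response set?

argmax u_2 = {S}

u_2(P vs A) = 0
u_2(Q vs A) = 3
u_2(R vs A) = 2
u_2(S vs A) = 5
u_2(T vs A) = 3
max payoff 5 at {S}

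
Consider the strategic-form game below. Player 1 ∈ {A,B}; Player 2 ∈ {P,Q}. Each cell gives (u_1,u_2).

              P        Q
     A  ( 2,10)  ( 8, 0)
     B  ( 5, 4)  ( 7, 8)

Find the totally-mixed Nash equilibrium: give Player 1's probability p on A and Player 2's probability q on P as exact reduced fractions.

P1 indiff ⇒ q·2+(1-q)·8 = q·5+(1-q)·7 ⇒ q(-3) = (1-q)(-1) ⇒ q = 1/4
P2 indiff ⇒ p·10+(1-p)·4 = p·0+(1-p)·8 ⇒ p(10) = (1-p)(4) ⇒ p = 2/7

(p,q) = (2/7, 1/4)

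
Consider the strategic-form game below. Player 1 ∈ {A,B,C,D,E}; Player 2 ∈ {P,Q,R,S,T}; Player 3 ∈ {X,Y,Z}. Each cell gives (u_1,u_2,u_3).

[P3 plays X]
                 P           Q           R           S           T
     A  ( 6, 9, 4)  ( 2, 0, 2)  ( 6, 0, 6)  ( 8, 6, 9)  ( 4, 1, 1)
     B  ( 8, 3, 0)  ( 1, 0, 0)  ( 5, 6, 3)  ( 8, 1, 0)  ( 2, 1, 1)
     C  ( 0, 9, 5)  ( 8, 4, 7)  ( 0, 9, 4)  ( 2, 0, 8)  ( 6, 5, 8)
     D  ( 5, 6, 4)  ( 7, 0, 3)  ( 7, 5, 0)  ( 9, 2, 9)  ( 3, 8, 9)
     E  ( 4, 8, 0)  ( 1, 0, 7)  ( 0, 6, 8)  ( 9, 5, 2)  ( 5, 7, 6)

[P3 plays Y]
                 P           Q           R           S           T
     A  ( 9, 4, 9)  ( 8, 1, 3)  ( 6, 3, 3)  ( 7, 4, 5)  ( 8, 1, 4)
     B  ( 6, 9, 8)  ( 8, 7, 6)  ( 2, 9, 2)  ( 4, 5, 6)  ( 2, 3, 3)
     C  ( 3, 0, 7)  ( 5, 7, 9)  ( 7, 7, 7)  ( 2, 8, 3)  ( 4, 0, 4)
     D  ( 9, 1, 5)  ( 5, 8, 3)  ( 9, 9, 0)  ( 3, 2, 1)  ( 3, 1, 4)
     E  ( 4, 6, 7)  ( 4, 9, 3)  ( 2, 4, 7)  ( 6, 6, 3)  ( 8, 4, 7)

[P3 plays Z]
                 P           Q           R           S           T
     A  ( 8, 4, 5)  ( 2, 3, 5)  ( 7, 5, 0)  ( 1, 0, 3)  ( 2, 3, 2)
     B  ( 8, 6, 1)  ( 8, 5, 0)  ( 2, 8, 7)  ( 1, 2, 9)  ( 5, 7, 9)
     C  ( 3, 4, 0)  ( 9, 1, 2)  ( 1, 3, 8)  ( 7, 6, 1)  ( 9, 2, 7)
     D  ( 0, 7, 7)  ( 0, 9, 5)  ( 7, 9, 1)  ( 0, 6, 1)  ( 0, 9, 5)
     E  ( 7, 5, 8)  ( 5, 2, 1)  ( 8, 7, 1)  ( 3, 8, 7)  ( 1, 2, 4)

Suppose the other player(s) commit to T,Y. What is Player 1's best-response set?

u_1(A vs T,Y) = 8
u_1(B vs T,Y) = 2
u_1(C vs T,Y) = 4
u_1(D vs T,Y) = 3
u_1(E vs T,Y) = 8
max payoff 8 at {A,E}

argmax u_1 = {A,E}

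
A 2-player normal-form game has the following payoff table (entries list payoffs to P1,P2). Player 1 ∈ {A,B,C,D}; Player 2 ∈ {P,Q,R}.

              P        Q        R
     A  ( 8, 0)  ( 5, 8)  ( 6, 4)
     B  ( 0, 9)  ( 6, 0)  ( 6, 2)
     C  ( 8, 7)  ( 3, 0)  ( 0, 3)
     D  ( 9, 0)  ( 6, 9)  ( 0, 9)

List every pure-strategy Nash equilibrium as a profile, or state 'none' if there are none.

Nash profiles: (D,Q)

(A,P): not NE [P1→D gives 9>8; P2→Q gives 8>0]
(A,Q): not NE [P1→D gives 6>5]
(A,R): not NE [P2→Q gives 8>4]
(B,P): not NE [P1→D gives 9>0]
(B,Q): not NE [P2→P gives 9>0]
(B,R): not NE [P2→P gives 9>2]
(C,P): not NE [P1→D gives 9>8]
(C,Q): not NE [P1→D gives 6>3; P2→P gives 7>0]
(C,R): not NE [P1→B gives 6>0; P2→P gives 7>3]
(D,P): not NE [P2→R gives 9>0]
(D,Q): NE
(D,R): not NE [P1→B gives 6>0]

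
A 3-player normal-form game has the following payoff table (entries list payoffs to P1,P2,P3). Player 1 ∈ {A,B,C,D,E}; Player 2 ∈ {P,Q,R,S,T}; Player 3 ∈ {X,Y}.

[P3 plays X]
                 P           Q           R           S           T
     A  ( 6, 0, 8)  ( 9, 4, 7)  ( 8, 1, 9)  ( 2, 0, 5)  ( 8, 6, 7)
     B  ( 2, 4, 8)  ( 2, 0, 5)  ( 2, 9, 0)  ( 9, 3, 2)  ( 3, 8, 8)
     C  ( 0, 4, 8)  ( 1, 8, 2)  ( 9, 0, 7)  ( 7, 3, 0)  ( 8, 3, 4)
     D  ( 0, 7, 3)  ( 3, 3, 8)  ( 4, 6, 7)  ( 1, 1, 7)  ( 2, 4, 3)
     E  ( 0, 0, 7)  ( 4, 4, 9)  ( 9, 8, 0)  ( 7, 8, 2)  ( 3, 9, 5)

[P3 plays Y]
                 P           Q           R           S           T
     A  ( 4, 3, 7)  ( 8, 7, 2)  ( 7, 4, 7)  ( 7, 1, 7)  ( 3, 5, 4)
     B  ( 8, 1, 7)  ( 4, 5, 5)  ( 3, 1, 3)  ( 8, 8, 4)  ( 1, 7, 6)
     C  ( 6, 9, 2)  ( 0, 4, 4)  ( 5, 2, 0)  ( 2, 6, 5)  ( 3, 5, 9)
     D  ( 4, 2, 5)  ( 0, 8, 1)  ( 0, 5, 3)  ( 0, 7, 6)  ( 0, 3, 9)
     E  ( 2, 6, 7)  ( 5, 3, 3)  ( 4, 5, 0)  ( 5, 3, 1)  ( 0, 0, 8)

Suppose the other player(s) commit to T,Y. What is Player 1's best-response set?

u_1(A vs T,Y) = 3
u_1(B vs T,Y) = 1
u_1(C vs T,Y) = 3
u_1(D vs T,Y) = 0
u_1(E vs T,Y) = 0
max payoff 3 at {A,C}

argmax u_1 = {A,C}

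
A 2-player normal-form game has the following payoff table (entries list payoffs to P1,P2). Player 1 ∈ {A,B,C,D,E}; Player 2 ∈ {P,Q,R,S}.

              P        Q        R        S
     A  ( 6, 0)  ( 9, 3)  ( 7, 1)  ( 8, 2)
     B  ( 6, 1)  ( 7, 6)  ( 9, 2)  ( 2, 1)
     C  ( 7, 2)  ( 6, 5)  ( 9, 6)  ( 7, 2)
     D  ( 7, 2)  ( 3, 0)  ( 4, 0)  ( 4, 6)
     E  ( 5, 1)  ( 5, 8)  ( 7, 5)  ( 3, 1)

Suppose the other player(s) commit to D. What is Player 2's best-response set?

u_2(P vs D) = 2
u_2(Q vs D) = 0
u_2(R vs D) = 0
u_2(S vs D) = 6
max payoff 6 at {S}

argmax u_2 = {S}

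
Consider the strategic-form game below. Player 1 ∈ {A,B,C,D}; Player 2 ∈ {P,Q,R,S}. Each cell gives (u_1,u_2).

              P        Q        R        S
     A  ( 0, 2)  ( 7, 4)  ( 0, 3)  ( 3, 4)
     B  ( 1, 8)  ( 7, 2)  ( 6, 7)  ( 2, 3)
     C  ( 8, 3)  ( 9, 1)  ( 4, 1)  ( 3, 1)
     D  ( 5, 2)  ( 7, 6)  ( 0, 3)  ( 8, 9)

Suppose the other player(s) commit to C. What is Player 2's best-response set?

BR_2 = {P}

u_2(P vs C) = 3
u_2(Q vs C) = 1
u_2(R vs C) = 1
u_2(S vs C) = 1
max payoff 3 at {P}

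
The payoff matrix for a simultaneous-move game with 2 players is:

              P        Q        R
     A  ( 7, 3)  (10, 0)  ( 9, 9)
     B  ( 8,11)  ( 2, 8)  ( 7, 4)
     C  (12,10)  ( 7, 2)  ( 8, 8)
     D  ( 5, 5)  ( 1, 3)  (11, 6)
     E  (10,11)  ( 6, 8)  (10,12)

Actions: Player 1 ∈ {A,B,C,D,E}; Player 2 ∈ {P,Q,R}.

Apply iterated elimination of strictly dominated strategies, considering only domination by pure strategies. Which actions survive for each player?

Remaining: P1:{C,D,E} P2:{P,R}

P1 drop B (C beats it: P:12>8 Q:7>2 R:8>7)
P2 drop Q (P beats it: A:3>0 C:10>2 D:5>3 E:11>8)
P1 drop A (E beats it: P:10>7 R:10>9)
P1→{C,D,E} P2→{P,R}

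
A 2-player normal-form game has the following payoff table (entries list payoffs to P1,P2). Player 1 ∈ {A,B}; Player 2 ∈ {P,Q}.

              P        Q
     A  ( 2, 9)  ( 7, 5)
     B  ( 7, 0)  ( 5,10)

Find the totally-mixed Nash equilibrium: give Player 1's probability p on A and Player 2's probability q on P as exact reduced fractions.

(p,q) = (5/7, 2/7)

P1 indiff ⇒ q·2+(1-q)·7 = q·7+(1-q)·5 ⇒ q(-5) = (1-q)(-2) ⇒ q = 2/7
P2 indiff ⇒ p·9+(1-p)·0 = p·5+(1-p)·10 ⇒ p(4) = (1-p)(10) ⇒ p = 5/7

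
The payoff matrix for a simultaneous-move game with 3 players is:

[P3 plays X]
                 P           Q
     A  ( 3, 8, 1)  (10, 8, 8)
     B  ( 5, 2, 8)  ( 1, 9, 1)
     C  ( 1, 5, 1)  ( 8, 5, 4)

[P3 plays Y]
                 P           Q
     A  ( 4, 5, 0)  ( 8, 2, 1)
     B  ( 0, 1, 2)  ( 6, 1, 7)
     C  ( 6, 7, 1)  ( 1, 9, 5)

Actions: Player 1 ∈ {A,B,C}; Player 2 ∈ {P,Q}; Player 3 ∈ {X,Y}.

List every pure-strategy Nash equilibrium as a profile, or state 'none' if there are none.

(A,P,X): not NE [P1→B gives 5>3]
(A,P,Y): not NE [P1→C gives 6>4; P3→X gives 1>0]
(A,Q,X): NE
(A,Q,Y): not NE [P2→P gives 5>2; P3→X gives 8>1]
(B,P,X): not NE [P2→Q gives 9>2]
(B,P,Y): not NE [P1→C gives 6>0; P3→X gives 8>2]
(B,Q,X): not NE [P1→A gives 10>1; P3→Y gives 7>1]
(B,Q,Y): not NE [P1→A gives 8>6]
(C,P,X): not NE [P1→B gives 5>1]
(C,P,Y): not NE [P2→Q gives 9>7]
(C,Q,X): not NE [P1→A gives 10>8; P3→Y gives 5>4]
(C,Q,Y): not NE [P1→A gives 8>1]

NE set: (A,Q,X)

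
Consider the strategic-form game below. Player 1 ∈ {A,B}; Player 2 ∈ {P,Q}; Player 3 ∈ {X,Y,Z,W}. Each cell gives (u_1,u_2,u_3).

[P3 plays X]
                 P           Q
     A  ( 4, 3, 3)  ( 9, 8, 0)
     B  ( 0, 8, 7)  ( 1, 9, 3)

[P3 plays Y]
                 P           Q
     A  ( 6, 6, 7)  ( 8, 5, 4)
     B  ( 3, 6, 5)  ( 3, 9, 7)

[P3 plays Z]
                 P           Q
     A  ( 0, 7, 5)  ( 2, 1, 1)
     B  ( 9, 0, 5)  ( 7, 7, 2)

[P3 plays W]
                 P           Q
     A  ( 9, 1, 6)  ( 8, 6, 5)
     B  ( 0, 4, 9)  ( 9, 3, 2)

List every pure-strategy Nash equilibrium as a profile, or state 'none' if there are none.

PSNE = {(A,P,Y)}

(A,P,X): not NE [P2→Q gives 8>3; P3→Y gives 7>3]
(A,P,Y): NE
(A,P,Z): not NE [P1→B gives 9>0; P3→Y gives 7>5]
(A,P,W): not NE [P2→Q gives 6>1; P3→Y gives 7>6]
(A,Q,X): not NE [P3→W gives 5>0]
(A,Q,Y): not NE [P2→P gives 6>5; P3→W gives 5>4]
(A,Q,Z): not NE [P1→B gives 7>2; P2→P gives 7>1; P3→W gives 5>1]
(A,Q,W): not NE [P1→B gives 9>8]
(B,P,X): not NE [P1→A gives 4>0; P2→Q gives 9>8; P3→W gives 9>7]
(B,P,Y): not NE [P1→A gives 6>3; P2→Q gives 9>6; P3→W gives 9>5]
(B,P,Z): not NE [P2→Q gives 7>0; P3→W gives 9>5]
(B,P,W): not NE [P1→A gives 9>0]
(B,Q,X): not NE [P1→A gives 9>1; P3→Y gives 7>3]
(B,Q,Y): not NE [P1→A gives 8>3]
(B,Q,Z): not NE [P3→Y gives 7>2]
(B,Q,W): not NE [P2→P gives 4>3; P3→Y gives 7>2]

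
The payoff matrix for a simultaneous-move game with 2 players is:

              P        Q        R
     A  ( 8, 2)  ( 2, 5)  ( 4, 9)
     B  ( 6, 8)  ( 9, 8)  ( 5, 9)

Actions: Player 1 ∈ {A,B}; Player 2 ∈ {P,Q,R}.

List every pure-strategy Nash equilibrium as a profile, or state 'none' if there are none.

(A,P): not NE [P2→R gives 9>2]
(A,Q): not NE [P1→B gives 9>2; P2→R gives 9>5]
(A,R): not NE [P1→B gives 5>4]
(B,P): not NE [P1→A gives 8>6; P2→R gives 9>8]
(B,Q): not NE [P2→R gives 9>8]
(B,R): NE

NE set: (B,R)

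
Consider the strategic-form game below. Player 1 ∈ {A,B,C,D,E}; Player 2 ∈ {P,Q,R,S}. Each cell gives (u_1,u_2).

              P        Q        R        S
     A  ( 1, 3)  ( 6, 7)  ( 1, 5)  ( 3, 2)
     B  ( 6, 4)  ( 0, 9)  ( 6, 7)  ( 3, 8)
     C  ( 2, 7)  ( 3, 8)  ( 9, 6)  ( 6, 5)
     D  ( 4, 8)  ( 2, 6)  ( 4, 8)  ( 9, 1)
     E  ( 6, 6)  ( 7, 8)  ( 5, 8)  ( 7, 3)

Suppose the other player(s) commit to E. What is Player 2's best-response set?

u_2(P vs E) = 6
u_2(Q vs E) = 8
u_2(R vs E) = 8
u_2(S vs E) = 3
max payoff 8 at {Q,R}

BR_2 = {Q,R}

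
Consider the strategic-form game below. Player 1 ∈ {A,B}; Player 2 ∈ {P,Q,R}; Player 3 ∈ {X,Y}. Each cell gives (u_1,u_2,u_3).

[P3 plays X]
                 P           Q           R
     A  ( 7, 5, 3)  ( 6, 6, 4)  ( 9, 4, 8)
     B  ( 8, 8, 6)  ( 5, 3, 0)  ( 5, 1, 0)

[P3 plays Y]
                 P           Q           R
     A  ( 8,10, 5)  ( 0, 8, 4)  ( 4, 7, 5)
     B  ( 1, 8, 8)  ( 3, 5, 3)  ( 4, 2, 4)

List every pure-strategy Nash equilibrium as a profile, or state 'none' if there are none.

PSNE = {(A,P,Y), (A,Q,X)}

(A,P,X): not NE [P1→B gives 8>7; P2→Q gives 6>5; P3→Y gives 5>3]
(A,P,Y): NE
(A,Q,X): NE
(A,Q,Y): not NE [P1→B gives 3>0; P2→P gives 10>8]
(A,R,X): not NE [P2→Q gives 6>4]
(A,R,Y): not NE [P2→P gives 10>7; P3→X gives 8>5]
(B,P,X): not NE [P3→Y gives 8>6]
(B,P,Y): not NE [P1→A gives 8>1]
(B,Q,X): not NE [P1→A gives 6>5; P2→P gives 8>3; P3→Y gives 3>0]
(B,Q,Y): not NE [P2→P gives 8>5]
(B,R,X): not NE [P1→A gives 9>5; P2→P gives 8>1; P3→Y gives 4>0]
(B,R,Y): not NE [P2→P gives 8>2]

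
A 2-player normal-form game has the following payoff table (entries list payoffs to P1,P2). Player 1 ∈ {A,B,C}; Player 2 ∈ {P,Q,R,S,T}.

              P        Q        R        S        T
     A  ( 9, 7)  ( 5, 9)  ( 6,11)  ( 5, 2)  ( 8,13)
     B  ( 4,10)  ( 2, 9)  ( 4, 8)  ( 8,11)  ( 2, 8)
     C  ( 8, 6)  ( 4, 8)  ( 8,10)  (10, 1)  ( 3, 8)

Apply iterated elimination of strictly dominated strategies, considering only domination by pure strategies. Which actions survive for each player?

IESDS → P1:{A,C} P2:{R,T}

P1 drop B (C beats it: P:8>4 Q:4>2 R:8>4 S:10>8 T:3>2)
P2 drop P (Q beats it: A:9>7 C:8>6)
P2 drop Q (R beats it: A:11>9 C:10>8)
P2 drop S (R beats it: A:11>2 C:10>1)
P1→{A,C} P2→{R,T}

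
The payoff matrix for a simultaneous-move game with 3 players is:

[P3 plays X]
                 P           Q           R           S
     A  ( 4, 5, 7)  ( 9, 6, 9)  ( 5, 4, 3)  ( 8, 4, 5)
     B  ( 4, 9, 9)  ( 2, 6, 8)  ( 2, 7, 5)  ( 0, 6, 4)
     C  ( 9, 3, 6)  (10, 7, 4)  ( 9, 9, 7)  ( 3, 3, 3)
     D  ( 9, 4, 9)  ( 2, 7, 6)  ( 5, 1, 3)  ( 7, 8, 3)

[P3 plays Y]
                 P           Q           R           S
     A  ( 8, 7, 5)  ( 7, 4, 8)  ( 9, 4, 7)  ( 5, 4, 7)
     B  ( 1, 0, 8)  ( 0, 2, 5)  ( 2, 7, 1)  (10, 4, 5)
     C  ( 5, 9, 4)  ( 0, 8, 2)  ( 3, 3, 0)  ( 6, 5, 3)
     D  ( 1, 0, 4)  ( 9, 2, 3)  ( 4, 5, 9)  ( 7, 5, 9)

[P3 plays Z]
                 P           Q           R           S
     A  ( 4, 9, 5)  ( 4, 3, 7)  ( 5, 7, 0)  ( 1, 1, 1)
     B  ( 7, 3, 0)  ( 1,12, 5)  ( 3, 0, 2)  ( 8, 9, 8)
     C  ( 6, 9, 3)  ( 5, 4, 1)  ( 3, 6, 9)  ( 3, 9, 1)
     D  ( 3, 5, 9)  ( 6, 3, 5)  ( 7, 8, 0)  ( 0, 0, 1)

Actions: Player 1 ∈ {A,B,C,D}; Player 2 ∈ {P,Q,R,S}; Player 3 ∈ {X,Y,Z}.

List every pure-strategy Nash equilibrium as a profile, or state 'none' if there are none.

(A,P,X): not NE [P1→D gives 9>4; P2→Q gives 6>5]
(A,P,Y): not NE [P3→X gives 7>5]
(A,P,Z): not NE [P1→B gives 7>4; P3→X gives 7>5]
(A,Q,X): not NE [P1→C gives 10>9]
(A,Q,Y): not NE [P1→D gives 9>7; P2→P gives 7>4; P3→X gives 9>8]
(A,Q,Z): not NE [P1→D gives 6>4; P2→P gives 9>3; P3→X gives 9>7]
(A,R,X): not NE [P1→C gives 9>5; P2→Q gives 6>4; P3→Y gives 7>3]
(A,R,Y): not NE [P2→P gives 7>4]
(A,R,Z): not NE [P1→D gives 7>5; P2→P gives 9>7; P3→Y gives 7>0]
(A,S,X): not NE [P2→Q gives 6>4; P3→Y gives 7>5]
(A,S,Y): not NE [P1→B gives 10>5; P2→P gives 7>4]
(A,S,Z): not NE [P1→B gives 8>1; P2→P gives 9>1; P3→Y gives 7>1]
(B,P,X): not NE [P1→D gives 9>4]
(B,P,Y): not NE [P1→A gives 8>1; P2→R gives 7>0; P3→X gives 9>8]
(B,P,Z): not NE [P2→Q gives 12>3; P3→X gives 9>0]
(B,Q,X): not NE [P1→C gives 10>2; P2→P gives 9>6]
(B,Q,Y): not NE [P1→D gives 9>0; P2→R gives 7>2; P3→X gives 8>5]
(B,Q,Z): not NE [P1→D gives 6>1; P3→X gives 8>5]
(B,R,X): not NE [P1→C gives 9>2; P2→P gives 9>7]
(B,R,Y): not NE [P1→A gives 9>2; P3→X gives 5>1]
(B,R,Z): not NE [P1→D gives 7>3; P2→Q gives 12>0; P3→X gives 5>2]
(B,S,X): not NE [P1→A gives 8>0; P2→P gives 9>6; P3→Z gives 8>4]
(B,S,Y): not NE [P2→R gives 7>4; P3→Z gives 8>5]
(B,S,Z): not NE [P2→Q gives 12>9]
(C,P,X): not NE [P2→R gives 9>3]
(C,P,Y): not NE [P1→A gives 8>5; P3→X gives 6>4]
(C,P,Z): not NE [P1→B gives 7>6; P3→X gives 6>3]
(C,Q,X): not NE [P2→R gives 9>7]
(C,Q,Y): not NE [P1→D gives 9>0; P2→P gives 9>8; P3→X gives 4>2]
(C,Q,Z): not NE [P1→D gives 6>5; P2→S gives 9>4; P3→X gives 4>1]
(C,R,X): not NE [P3→Z gives 9>7]
(C,R,Y): not NE [P1→A gives 9>3; P2→P gives 9>3; P3→Z gives 9>0]
(C,R,Z): not NE [P1→D gives 7>3; P2→S gives 9>6]
(C,S,X): not NE [P1→A gives 8>3; P2→R gives 9>3]
(C,S,Y): not NE [P1→B gives 10>6; P2→P gives 9>5]
(C,S,Z): not NE [P1→B gives 8>3; P3→Y gives 3>1]
(D,P,X): not NE [P2→S gives 8>4]
(D,P,Y): not NE [P1→A gives 8>1; P2→S gives 5>0; P3→Z gives 9>4]
(D,P,Z): not NE [P1→B gives 7>3; P2→R gives 8>5]
(D,Q,X): not NE [P1→C gives 10>2; P2→S gives 8>7]
(D,Q,Y): not NE [P2→S gives 5>2; P3→X gives 6>3]
(D,Q,Z): not NE [P2→R gives 8>3; P3→X gives 6>5]
(D,R,X): not NE [P1→C gives 9>5; P2→S gives 8>1; P3→Y gives 9>3]
(D,R,Y): not NE [P1→A gives 9>4]
(D,R,Z): not NE [P3→Y gives 9>0]
(D,S,X): not NE [P1→A gives 8>7; P3→Y gives 9>3]
(D,S,Y): not NE [P1→B gives 10>7]
(D,S,Z): not NE [P1→B gives 8>0; P2→R gives 8>0; P3→Y gives 9>1]

Equilibria: none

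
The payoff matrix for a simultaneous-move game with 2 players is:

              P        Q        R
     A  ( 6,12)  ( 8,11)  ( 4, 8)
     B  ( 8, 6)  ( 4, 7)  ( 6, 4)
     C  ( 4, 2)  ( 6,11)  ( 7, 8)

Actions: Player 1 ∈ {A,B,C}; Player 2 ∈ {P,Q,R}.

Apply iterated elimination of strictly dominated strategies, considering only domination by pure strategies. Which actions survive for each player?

P2 drop R (Q beats it: A:11>8 B:7>4 C:11>8)
P1 drop C (A beats it: P:6>4 Q:8>6)
P1→{A,B} P2→{P,Q}

Remaining: P1:{A,B} P2:{P,Q}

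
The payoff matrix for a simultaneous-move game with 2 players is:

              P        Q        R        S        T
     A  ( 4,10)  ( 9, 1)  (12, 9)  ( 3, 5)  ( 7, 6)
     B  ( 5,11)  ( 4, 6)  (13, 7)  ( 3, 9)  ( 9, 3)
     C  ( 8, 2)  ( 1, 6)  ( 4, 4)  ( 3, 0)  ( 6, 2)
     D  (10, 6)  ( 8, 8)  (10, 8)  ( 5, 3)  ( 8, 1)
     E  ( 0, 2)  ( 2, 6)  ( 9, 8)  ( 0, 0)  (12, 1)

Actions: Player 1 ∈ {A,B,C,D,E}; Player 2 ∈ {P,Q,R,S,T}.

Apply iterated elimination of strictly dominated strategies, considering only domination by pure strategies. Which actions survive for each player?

Remaining: P1:{A,B,D} P2:{P,Q,R}

P1 drop C (D beats it: P:10>8 Q:8>1 R:10>4 S:5>3 T:8>6)
P2 drop S (P beats it: A:10>5 B:11>9 D:6>3 E:2>0)
P2 drop T (P beats it: A:10>6 B:11>3 D:6>1 E:2>1)
P1 drop E (A beats it: P:4>0 Q:9>2 R:12>9)
P1→{A,B,D} P2→{P,Q,R}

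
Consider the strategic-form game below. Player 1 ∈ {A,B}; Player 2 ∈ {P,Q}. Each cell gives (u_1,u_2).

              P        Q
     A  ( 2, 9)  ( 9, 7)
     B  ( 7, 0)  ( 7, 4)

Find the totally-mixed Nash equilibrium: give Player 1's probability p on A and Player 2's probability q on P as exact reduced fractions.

P1 indiff ⇒ q·2+(1-q)·9 = q·7+(1-q)·7 ⇒ q(-5) = (1-q)(-2) ⇒ q = 2/7
P2 indiff ⇒ p·9+(1-p)·0 = p·7+(1-p)·4 ⇒ p(2) = (1-p)(4) ⇒ p = 2/3

P1 mixes 2/3 on A; P2 mixes 2/7 on P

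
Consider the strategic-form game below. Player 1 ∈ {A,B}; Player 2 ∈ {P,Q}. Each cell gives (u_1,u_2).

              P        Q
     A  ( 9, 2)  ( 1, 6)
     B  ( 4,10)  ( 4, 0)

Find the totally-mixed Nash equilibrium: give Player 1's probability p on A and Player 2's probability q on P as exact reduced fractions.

P1 indiff ⇒ q·9+(1-q)·1 = q·4+(1-q)·4 ⇒ q(5) = (1-q)(3) ⇒ q = 3/8
P2 indiff ⇒ p·2+(1-p)·10 = p·6+(1-p)·0 ⇒ p(-4) = (1-p)(-10) ⇒ p = 5/7

P1 mixes 5/7 on A; P2 mixes 3/8 on P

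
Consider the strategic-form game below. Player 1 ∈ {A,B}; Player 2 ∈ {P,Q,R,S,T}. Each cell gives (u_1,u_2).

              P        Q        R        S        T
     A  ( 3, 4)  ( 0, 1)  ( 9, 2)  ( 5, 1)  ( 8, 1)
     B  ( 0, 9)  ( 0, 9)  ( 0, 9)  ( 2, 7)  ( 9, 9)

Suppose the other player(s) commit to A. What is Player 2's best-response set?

u_2(P vs A) = 4
u_2(Q vs A) = 1
u_2(R vs A) = 2
u_2(S vs A) = 1
u_2(T vs A) = 1
max payoff 4 at {P}

P2 best: {P}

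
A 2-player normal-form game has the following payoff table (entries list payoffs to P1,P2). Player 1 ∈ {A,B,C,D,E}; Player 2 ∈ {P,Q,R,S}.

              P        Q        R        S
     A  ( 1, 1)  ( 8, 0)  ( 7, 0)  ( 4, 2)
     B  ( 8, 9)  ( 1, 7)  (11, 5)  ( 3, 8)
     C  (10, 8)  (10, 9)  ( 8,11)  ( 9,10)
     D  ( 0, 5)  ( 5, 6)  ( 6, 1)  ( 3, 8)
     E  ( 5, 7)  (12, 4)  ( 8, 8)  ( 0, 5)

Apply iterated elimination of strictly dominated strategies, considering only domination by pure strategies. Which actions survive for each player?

IESDS → P1:{B,C} P2:{P,R,S}

P1 drop A (C beats it: P:10>1 Q:10>8 R:8>7 S:9>4)
P1 drop D (C beats it: P:10>0 Q:10>5 R:8>6 S:9>3)
P2 drop Q (S beats it: B:8>7 C:10>9 E:5>4)
P1 drop E (B beats it: P:8>5 R:11>8 S:3>0)
P1→{B,C} P2→{P,R,S}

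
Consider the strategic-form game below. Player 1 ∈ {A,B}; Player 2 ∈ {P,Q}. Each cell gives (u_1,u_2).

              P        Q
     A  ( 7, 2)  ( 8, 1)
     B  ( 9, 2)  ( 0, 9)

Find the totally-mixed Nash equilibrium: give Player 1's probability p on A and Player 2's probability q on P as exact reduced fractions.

P1 indiff ⇒ q·7+(1-q)·8 = q·9+(1-q)·0 ⇒ q(-2) = (1-q)(-8) ⇒ q = 4/5
P2 indiff ⇒ p·2+(1-p)·2 = p·1+(1-p)·9 ⇒ p(1) = (1-p)(7) ⇒ p = 7/8

P1 mixes 7/8 on A; P2 mixes 4/5 on P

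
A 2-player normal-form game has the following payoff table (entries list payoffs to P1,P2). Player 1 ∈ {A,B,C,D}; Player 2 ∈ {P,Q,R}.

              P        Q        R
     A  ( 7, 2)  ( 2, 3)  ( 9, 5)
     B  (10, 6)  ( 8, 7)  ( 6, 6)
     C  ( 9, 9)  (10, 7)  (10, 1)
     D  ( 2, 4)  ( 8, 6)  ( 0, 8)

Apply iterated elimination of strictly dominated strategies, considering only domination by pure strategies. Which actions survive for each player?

P1 drop A (C beats it: P:9>7 Q:10>2 R:10>9)
P1 drop D (C beats it: P:9>2 Q:10>8 R:10>0)
P2 drop R (Q beats it: B:7>6 C:7>1)
P1→{B,C} P2→{P,Q}

IESDS → P1:{B,C} P2:{P,Q}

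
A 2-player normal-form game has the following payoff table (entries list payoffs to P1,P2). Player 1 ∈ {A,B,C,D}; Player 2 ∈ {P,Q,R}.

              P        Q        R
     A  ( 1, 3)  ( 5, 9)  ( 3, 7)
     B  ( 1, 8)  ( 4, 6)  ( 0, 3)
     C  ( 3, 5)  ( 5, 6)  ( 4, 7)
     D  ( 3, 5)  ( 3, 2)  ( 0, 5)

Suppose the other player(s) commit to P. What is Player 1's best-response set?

u_1(A vs P) = 1
u_1(B vs P) = 1
u_1(C vs P) = 3
u_1(D vs P) = 3
max payoff 3 at {C,D}

P1 best: {C,D}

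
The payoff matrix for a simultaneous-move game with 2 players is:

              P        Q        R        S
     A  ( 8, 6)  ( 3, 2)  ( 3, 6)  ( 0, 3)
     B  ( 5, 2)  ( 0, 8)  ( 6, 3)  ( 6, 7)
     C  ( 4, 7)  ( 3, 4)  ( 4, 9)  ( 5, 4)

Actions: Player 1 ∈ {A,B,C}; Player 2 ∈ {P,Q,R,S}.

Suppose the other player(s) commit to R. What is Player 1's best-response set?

u_1(A vs R) = 3
u_1(B vs R) = 6
u_1(C vs R) = 4
max payoff 6 at {B}

argmax u_1 = {B}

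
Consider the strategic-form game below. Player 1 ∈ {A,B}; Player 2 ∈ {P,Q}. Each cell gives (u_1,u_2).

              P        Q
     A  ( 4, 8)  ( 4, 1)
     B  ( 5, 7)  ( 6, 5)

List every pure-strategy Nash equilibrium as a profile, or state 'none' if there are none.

NE set: (B,P)

(A,P): not NE [P1→B gives 5>4]
(A,Q): not NE [P1→B gives 6>4; P2→P gives 8>1]
(B,P): NE
(B,Q): not NE [P2→P gives 7>5]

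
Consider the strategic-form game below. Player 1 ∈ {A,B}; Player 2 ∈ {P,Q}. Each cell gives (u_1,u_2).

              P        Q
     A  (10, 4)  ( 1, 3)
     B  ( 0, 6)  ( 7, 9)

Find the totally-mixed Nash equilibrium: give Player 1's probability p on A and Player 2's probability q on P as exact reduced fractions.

(p,q) = (3/4, 3/8)

P1 indiff ⇒ q·10+(1-q)·1 = q·0+(1-q)·7 ⇒ q(10) = (1-q)(6) ⇒ q = 3/8
P2 indiff ⇒ p·4+(1-p)·6 = p·3+(1-p)·9 ⇒ p(1) = (1-p)(3) ⇒ p = 3/4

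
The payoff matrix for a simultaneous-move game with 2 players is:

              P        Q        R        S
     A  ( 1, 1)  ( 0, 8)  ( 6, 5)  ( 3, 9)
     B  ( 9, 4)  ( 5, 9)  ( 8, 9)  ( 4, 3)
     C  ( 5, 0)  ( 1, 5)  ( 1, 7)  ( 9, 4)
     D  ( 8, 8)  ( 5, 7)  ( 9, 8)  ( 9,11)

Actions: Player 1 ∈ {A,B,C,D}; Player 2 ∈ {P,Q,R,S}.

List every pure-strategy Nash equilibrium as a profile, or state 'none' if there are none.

Nash profiles: (B,Q), (D,S)

(A,P): not NE [P1→B gives 9>1; P2→S gives 9>1]
(A,Q): not NE [P1→D gives 5>0; P2→S gives 9>8]
(A,R): not NE [P1→D gives 9>6; P2→S gives 9>5]
(A,S): not NE [P1→D gives 9>3]
(B,P): not NE [P2→R gives 9>4]
(B,Q): NE
(B,R): not NE [P1→D gives 9>8]
(B,S): not NE [P1→D gives 9>4; P2→R gives 9>3]
(C,P): not NE [P1→B gives 9>5; P2→R gives 7>0]
(C,Q): not NE [P1→D gives 5>1; P2→R gives 7>5]
(C,R): not NE [P1→D gives 9>1]
(C,S): not NE [P2→R gives 7>4]
(D,P): not NE [P1→B gives 9>8; P2→S gives 11>8]
(D,Q): not NE [P2→S gives 11>7]
(D,R): not NE [P2→S gives 11>8]
(D,S): NE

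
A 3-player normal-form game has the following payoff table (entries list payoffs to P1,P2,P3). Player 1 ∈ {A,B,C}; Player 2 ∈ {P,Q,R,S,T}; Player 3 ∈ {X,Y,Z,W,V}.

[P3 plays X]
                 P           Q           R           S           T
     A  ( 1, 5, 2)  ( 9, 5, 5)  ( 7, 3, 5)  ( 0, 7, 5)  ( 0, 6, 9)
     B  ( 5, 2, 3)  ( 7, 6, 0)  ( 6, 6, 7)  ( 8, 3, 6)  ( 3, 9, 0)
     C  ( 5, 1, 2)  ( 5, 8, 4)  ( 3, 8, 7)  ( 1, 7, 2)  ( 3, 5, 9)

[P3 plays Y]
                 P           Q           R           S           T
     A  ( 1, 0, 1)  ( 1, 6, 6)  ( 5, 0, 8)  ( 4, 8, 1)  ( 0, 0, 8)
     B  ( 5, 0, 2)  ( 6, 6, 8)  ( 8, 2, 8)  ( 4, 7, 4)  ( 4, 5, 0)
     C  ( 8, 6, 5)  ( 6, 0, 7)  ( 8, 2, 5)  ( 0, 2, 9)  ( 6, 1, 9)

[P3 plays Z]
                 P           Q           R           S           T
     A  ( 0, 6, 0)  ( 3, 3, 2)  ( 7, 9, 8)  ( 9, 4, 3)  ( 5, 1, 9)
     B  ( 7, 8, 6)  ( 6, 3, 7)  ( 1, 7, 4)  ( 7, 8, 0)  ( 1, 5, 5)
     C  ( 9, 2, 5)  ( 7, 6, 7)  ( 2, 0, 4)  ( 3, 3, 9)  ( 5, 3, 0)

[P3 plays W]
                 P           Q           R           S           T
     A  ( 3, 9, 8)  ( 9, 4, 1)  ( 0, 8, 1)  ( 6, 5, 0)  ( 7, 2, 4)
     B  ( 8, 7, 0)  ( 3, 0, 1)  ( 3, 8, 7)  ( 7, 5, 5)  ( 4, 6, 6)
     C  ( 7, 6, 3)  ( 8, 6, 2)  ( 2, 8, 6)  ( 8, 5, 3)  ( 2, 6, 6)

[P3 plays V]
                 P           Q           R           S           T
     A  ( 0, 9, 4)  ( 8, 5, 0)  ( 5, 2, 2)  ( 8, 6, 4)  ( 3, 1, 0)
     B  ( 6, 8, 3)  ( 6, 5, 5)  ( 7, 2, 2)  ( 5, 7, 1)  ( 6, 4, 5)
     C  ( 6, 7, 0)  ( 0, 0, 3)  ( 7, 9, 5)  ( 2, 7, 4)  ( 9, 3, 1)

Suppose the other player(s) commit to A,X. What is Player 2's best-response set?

u_2(P vs A,X) = 5
u_2(Q vs A,X) = 5
u_2(R vs A,X) = 3
u_2(S vs A,X) = 7
u_2(T vs A,X) = 6
max payoff 7 at {S}

BR_2 = {S}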